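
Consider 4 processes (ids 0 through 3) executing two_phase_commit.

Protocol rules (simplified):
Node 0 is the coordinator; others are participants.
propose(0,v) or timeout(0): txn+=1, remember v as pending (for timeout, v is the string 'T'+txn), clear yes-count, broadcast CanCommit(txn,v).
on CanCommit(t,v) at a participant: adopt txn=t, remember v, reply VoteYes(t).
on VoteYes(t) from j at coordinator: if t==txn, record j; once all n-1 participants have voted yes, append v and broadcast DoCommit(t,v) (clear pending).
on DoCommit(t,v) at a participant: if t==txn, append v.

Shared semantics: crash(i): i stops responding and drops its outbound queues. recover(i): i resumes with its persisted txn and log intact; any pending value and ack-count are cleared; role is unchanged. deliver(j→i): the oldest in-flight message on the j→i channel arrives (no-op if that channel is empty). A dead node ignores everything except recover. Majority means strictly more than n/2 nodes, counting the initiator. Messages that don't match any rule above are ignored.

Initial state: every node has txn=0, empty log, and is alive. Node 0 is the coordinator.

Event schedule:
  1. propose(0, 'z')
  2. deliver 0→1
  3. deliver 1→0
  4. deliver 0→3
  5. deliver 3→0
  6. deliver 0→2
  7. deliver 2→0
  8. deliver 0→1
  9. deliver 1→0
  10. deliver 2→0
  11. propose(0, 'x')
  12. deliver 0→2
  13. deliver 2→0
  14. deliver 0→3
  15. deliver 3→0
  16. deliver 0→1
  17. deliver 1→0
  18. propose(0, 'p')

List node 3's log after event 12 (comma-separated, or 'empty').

[1] propose(0,'z') → N0(coor t1 [-])
[2] deliver 0→1 → N1(part t1 [-])
[3] deliver 1→0 → ∅
[4] deliver 0→3 → N3(part t1 [-])
[5] deliver 3→0 → ∅
[6] deliver 0→2 → N2(part t1 [-])
[7] deliver 2→0 → N0(coor t1 [z])
[8] deliver 0→1 → N1(part t1 [z])
[9] deliver 1→0 → ∅
[10] deliver 2→0 → ∅
[11] propose(0,'x') → N0(coor t2 [z])
[12] deliver 0→2 → N2(part t1 [z])

empty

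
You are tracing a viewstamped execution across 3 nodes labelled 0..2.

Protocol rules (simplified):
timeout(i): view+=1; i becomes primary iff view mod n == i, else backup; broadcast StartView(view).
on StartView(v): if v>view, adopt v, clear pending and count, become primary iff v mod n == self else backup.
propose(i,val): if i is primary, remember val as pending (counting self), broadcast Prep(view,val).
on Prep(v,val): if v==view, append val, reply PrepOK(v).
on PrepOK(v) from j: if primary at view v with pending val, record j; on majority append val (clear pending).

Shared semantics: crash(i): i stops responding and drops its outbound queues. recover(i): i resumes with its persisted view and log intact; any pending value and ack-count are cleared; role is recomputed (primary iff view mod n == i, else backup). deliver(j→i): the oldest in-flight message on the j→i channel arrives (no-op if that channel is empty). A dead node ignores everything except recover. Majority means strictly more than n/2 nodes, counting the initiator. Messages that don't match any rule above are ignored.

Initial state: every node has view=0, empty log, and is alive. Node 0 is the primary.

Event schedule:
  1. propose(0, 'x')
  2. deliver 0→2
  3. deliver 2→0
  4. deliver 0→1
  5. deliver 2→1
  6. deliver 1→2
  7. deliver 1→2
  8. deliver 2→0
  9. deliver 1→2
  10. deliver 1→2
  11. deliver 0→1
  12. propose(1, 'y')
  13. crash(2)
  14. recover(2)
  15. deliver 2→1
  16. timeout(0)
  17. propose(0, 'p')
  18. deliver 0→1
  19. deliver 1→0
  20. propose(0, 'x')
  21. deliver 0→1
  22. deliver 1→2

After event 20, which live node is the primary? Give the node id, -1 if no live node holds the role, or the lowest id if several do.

1

step 1 propose(0,'x'): —
step 2 deliver 0→2: 2={back,v=0,log=x}
step 3 deliver 2→0: 0={prim,v=0,log=x}
step 4 deliver 0→1: 1={back,v=0,log=x}
step 5 deliver 2→1: —
step 6 deliver 1→2: —
step 7 deliver 1→2: —
step 8 deliver 2→0: —
step 9 deliver 1→2: —
step 10 deliver 1→2: —
step 11 deliver 0→1: —
step 12 propose(1,'y'): —
step 13 crash(2): 2={✗back,v=0,log=x}
step 14 recover(2): 2={back,v=0,log=x}
step 15 deliver 2→1: —
step 16 timeout(0): 0={back,v=1,log=x}
step 17 propose(0,'p'): —
step 18 deliver 0→1: 1={prim,v=1,log=x}
step 19 deliver 1→0: —
step 20 propose(0,'x'): —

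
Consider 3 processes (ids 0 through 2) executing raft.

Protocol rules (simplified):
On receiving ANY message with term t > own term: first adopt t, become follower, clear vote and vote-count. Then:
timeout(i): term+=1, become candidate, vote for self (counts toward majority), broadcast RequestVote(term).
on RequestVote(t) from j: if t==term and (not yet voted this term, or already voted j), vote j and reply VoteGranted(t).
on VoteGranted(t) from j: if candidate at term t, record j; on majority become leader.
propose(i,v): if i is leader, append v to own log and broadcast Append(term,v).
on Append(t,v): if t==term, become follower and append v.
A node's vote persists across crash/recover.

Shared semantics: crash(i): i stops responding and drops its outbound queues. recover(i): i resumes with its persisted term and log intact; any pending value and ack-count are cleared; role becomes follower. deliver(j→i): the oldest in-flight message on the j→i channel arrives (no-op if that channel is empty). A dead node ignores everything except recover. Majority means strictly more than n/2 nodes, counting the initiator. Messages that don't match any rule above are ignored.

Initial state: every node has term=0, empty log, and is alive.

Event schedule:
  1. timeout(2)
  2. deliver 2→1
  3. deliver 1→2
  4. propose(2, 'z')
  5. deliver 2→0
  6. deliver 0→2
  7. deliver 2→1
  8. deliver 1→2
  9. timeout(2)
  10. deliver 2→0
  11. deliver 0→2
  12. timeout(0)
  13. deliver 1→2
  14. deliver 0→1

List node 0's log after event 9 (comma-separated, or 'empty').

empty

step 1 timeout(2): 2={cand,t=1,log=-}
step 2 deliver 2→1: 1={foll,t=1,log=-}
step 3 deliver 1→2: 2={lead,t=1,log=-}
step 4 propose(2,'z'): 2={lead,t=1,log=z}
step 5 deliver 2→0: 0={foll,t=1,log=-}
step 6 deliver 0→2: —
step 7 deliver 2→1: 1={foll,t=1,log=z}
step 8 deliver 1→2: —
step 9 timeout(2): 2={cand,t=2,log=z}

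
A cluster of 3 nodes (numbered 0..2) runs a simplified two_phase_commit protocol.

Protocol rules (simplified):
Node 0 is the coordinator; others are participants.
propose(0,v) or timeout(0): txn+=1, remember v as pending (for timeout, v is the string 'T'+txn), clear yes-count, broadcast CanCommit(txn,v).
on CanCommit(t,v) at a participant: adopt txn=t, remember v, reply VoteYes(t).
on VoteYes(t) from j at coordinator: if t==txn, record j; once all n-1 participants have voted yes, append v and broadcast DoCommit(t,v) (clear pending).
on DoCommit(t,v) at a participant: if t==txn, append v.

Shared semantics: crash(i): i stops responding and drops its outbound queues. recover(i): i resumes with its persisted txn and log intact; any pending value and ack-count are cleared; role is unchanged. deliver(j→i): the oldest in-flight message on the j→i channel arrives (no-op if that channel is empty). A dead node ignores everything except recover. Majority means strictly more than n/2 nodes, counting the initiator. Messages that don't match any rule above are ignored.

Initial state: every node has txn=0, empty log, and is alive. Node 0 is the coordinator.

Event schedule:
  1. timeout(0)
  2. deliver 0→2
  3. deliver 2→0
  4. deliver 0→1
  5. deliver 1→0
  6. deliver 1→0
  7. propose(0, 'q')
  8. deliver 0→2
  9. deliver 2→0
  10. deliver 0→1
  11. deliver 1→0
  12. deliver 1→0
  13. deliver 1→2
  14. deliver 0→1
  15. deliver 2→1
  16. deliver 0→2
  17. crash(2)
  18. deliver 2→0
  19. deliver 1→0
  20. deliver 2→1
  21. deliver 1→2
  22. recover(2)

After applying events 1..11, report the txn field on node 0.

[1] timeout(0) → N0(coor t1 [-])
[2] deliver 0→2 → N2(part t1 [-])
[3] deliver 2→0 → ∅
[4] deliver 0→1 → N1(part t1 [-])
[5] deliver 1→0 → N0(coor t1 [T1])
[6] deliver 1→0 → ∅
[7] propose(0,'q') → N0(coor t2 [T1])
[8] deliver 0→2 → N2(part t1 [T1])
[9] deliver 2→0 → ∅
[10] deliver 0→1 → N1(part t1 [T1])
[11] deliver 1→0 → ∅

2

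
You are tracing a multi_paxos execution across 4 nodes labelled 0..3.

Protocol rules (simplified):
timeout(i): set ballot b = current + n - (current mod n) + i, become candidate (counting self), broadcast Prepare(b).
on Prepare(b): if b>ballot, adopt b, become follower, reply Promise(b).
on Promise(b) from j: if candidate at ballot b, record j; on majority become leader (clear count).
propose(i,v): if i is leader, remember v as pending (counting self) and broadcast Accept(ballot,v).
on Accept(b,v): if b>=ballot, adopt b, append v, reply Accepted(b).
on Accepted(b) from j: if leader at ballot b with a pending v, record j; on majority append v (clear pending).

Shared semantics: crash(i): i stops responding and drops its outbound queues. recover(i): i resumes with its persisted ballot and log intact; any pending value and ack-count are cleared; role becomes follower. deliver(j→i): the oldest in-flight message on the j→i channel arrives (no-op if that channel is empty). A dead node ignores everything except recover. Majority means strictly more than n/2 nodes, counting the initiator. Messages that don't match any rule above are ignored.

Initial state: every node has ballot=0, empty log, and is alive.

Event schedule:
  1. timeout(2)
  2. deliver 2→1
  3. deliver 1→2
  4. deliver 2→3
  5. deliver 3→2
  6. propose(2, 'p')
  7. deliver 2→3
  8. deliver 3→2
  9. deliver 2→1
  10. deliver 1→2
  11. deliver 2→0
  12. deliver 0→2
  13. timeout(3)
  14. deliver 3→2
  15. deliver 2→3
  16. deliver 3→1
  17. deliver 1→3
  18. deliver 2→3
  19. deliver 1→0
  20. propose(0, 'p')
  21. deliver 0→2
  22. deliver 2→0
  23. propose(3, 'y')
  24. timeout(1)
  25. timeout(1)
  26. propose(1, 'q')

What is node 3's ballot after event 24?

11

[1] timeout(2) → N2(cand b6 [-])
[2] deliver 2→1 → N1(foll b6 [-])
[3] deliver 1→2 → ∅
[4] deliver 2→3 → N3(foll b6 [-])
[5] deliver 3→2 → N2(lead b6 [-])
[6] propose(2,'p') → ∅
[7] deliver 2→3 → N3(foll b6 [p])
[8] deliver 3→2 → ∅
[9] deliver 2→1 → N1(foll b6 [p])
[10] deliver 1→2 → N2(lead b6 [p])
[11] deliver 2→0 → N0(foll b6 [-])
[12] deliver 0→2 → ∅
[13] timeout(3) → N3(cand b11 [p])
[14] deliver 3→2 → N2(foll b11 [p])
[15] deliver 2→3 → ∅
[16] deliver 3→1 → N1(foll b11 [p])
[17] deliver 1→3 → N3(lead b11 [p])
[18] deliver 2→3 → ∅
[19] deliver 1→0 → ∅
[20] propose(0,'p') → ∅
[21] deliver 0→2 → ∅
[22] deliver 2→0 → N0(foll b6 [p])
[23] propose(3,'y') → ∅
[24] timeout(1) → N1(cand b13 [p])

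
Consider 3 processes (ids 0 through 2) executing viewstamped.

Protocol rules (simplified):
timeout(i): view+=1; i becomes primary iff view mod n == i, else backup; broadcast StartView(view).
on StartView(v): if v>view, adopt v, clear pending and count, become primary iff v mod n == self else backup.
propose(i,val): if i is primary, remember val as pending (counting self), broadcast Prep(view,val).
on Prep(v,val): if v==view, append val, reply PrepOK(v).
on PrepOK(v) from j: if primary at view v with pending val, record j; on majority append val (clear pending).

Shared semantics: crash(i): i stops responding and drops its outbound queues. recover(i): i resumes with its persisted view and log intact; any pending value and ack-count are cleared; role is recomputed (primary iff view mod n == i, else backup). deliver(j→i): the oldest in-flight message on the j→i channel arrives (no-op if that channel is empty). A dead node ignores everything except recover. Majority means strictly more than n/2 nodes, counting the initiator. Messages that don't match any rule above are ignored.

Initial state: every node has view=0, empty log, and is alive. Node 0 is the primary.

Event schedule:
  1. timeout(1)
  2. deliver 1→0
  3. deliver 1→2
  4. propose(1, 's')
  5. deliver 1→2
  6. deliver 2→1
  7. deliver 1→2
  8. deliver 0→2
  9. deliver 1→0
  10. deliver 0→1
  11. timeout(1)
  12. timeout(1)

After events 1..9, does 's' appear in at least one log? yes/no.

after 1 — timeout(1): n1:prim/v1/[-]
after 2 — deliver 1→0: n0:back/v1/[-]
after 3 — deliver 1→2: n2:back/v1/[-]
after 4 — propose(1,'s'): ·
after 5 — deliver 1→2: n2:back/v1/[s]
after 6 — deliver 2→1: n1:prim/v1/[s]
after 7 — deliver 1→2: ·
after 8 — deliver 0→2: ·
after 9 — deliver 1→0: n0:back/v1/[s]

yes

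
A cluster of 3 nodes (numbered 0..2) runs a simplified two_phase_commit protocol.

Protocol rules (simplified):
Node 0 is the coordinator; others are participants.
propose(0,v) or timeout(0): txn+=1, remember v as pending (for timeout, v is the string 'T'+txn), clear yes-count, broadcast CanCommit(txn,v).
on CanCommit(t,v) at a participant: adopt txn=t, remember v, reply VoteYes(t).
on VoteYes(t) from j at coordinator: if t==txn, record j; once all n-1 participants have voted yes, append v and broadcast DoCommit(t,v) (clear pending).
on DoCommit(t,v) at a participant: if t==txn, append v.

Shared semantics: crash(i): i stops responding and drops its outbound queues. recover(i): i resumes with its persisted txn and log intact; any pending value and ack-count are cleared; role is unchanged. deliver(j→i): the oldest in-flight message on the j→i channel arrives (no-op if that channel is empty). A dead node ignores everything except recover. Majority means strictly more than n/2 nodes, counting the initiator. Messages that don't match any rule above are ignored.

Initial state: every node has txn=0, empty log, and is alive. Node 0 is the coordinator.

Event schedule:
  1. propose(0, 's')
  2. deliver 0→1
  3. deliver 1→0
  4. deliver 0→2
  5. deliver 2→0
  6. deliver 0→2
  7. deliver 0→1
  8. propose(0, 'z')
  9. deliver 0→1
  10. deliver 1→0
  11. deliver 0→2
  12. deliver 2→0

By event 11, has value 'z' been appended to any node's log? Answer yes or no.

no

after 1 — propose(0,'s'): n0:coor/t1/[-]
after 2 — deliver 0→1: n1:part/t1/[-]
after 3 — deliver 1→0: ·
after 4 — deliver 0→2: n2:part/t1/[-]
after 5 — deliver 2→0: n0:coor/t1/[s]
after 6 — deliver 0→2: n2:part/t1/[s]
after 7 — deliver 0→1: n1:part/t1/[s]
after 8 — propose(0,'z'): n0:coor/t2/[s]
after 9 — deliver 0→1: n1:part/t2/[s]
after 10 — deliver 1→0: ·
after 11 — deliver 0→2: n2:part/t2/[s]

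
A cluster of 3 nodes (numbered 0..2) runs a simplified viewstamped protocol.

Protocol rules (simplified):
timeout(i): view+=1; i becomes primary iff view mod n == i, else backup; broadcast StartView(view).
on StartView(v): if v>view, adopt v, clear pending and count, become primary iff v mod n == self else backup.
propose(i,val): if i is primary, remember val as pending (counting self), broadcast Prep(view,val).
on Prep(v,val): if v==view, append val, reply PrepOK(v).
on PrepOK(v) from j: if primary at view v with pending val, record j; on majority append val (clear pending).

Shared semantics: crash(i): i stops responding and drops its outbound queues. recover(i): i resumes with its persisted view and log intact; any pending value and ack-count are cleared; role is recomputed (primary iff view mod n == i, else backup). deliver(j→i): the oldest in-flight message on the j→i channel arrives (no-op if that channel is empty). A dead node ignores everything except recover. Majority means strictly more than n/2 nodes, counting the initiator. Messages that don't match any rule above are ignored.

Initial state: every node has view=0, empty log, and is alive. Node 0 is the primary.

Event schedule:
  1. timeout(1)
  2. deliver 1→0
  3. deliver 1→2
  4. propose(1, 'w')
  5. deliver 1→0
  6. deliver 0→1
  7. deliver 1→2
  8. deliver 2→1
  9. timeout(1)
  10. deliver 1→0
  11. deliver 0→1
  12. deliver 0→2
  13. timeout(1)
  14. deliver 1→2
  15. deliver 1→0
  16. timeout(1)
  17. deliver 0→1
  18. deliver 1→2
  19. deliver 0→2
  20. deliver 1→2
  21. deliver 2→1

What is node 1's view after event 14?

after 1 — timeout(1): n1:prim/v1/[-]
after 2 — deliver 1→0: n0:back/v1/[-]
after 3 — deliver 1→2: n2:back/v1/[-]
after 4 — propose(1,'w'): ·
after 5 — deliver 1→0: n0:back/v1/[w]
after 6 — deliver 0→1: n1:prim/v1/[w]
after 7 — deliver 1→2: n2:back/v1/[w]
after 8 — deliver 2→1: ·
after 9 — timeout(1): n1:back/v2/[w]
after 10 — deliver 1→0: n0:back/v2/[w]
after 11 — deliver 0→1: ·
after 12 — deliver 0→2: ·
after 13 — timeout(1): n1:back/v3/[w]
after 14 — deliver 1→2: n2:prim/v2/[w]

3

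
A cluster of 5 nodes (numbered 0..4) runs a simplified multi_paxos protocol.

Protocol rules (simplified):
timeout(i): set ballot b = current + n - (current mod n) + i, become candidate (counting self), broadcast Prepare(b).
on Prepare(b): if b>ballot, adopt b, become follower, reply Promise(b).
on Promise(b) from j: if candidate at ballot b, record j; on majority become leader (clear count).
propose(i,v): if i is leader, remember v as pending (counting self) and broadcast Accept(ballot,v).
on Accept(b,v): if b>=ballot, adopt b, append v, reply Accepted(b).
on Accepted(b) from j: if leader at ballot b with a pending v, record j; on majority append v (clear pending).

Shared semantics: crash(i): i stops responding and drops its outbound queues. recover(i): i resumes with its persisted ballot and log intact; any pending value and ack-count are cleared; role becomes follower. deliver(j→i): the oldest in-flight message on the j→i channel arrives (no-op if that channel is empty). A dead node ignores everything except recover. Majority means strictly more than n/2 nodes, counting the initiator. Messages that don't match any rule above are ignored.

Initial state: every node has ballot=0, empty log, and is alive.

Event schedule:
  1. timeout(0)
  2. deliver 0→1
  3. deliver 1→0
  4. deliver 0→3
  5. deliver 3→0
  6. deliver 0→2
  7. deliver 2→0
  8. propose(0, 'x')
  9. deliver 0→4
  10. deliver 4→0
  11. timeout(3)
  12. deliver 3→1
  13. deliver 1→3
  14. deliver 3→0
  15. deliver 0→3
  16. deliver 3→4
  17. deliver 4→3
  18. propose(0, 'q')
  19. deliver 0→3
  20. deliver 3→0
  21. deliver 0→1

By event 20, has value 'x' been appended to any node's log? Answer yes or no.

no

[1] timeout(0) → N0(cand b5 [-])
[2] deliver 0→1 → N1(foll b5 [-])
[3] deliver 1→0 → ∅
[4] deliver 0→3 → N3(foll b5 [-])
[5] deliver 3→0 → N0(lead b5 [-])
[6] deliver 0→2 → N2(foll b5 [-])
[7] deliver 2→0 → ∅
[8] propose(0,'x') → ∅
[9] deliver 0→4 → N4(foll b5 [-])
[10] deliver 4→0 → ∅
[11] timeout(3) → N3(cand b13 [-])
[12] deliver 3→1 → N1(foll b13 [-])
[13] deliver 1→3 → ∅
[14] deliver 3→0 → N0(foll b13 [-])
[15] deliver 0→3 → ∅
[16] deliver 3→4 → N4(foll b13 [-])
[17] deliver 4→3 → N3(lead b13 [-])
[18] propose(0,'q') → ∅
[19] deliver 0→3 → ∅
[20] deliver 3→0 → ∅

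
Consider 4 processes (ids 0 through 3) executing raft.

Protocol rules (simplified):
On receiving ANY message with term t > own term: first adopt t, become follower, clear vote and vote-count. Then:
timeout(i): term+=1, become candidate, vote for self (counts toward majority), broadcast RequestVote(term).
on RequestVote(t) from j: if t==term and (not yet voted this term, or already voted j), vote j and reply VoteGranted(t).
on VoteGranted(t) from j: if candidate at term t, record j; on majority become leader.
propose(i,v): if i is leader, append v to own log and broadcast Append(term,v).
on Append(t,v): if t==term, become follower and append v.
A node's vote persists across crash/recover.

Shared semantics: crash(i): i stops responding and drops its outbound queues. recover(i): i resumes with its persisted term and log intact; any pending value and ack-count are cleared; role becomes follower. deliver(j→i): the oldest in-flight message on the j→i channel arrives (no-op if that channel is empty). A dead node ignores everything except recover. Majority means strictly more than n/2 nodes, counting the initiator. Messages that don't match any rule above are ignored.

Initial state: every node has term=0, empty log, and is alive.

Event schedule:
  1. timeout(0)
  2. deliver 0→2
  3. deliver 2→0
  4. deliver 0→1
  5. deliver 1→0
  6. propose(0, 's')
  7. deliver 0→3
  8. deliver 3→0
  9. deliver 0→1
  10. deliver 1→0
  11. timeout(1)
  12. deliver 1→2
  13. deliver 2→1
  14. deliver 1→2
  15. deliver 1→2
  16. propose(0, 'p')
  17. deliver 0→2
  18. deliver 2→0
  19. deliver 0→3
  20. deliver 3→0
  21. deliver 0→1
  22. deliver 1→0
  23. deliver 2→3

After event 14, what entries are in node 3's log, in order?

empty

e1 timeout(0): 0[cand,t=1,-]
e2 deliver 0→2: 2[foll,t=1,-]
e3 deliver 2→0: ·
e4 deliver 0→1: 1[foll,t=1,-]
e5 deliver 1→0: 0[lead,t=1,-]
e6 propose(0,'s'): 0[lead,t=1,s]
e7 deliver 0→3: 3[foll,t=1,-]
e8 deliver 3→0: ·
e9 deliver 0→1: 1[foll,t=1,s]
e10 deliver 1→0: ·
e11 timeout(1): 1[cand,t=2,s]
e12 deliver 1→2: 2[foll,t=2,-]
e13 deliver 2→1: ·
e14 deliver 1→2: ·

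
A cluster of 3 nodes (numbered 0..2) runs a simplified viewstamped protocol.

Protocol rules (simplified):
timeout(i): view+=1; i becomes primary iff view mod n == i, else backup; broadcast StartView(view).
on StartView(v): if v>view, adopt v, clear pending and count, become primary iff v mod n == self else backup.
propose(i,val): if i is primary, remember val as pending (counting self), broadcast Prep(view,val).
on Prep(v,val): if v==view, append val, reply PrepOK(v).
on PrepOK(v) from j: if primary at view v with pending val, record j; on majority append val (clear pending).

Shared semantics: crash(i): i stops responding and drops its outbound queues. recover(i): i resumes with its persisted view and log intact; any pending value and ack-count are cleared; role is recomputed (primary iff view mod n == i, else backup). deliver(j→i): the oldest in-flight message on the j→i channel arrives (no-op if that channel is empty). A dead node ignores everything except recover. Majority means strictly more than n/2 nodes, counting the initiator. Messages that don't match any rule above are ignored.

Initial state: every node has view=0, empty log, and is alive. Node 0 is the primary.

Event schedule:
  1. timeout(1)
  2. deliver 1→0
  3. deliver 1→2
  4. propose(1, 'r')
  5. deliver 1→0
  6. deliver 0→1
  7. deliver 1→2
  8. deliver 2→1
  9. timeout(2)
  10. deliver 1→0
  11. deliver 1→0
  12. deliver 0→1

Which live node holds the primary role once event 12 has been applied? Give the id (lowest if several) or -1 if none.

after 1 — timeout(1): n1:prim/v1/[-]
after 2 — deliver 1→0: n0:back/v1/[-]
after 3 — deliver 1→2: n2:back/v1/[-]
after 4 — propose(1,'r'): ·
after 5 — deliver 1→0: n0:back/v1/[r]
after 6 — deliver 0→1: n1:prim/v1/[r]
after 7 — deliver 1→2: n2:back/v1/[r]
after 8 — deliver 2→1: ·
after 9 — timeout(2): n2:prim/v2/[r]
after 10 — deliver 1→0: ·
after 11 — deliver 1→0: ·
after 12 — deliver 0→1: ·

1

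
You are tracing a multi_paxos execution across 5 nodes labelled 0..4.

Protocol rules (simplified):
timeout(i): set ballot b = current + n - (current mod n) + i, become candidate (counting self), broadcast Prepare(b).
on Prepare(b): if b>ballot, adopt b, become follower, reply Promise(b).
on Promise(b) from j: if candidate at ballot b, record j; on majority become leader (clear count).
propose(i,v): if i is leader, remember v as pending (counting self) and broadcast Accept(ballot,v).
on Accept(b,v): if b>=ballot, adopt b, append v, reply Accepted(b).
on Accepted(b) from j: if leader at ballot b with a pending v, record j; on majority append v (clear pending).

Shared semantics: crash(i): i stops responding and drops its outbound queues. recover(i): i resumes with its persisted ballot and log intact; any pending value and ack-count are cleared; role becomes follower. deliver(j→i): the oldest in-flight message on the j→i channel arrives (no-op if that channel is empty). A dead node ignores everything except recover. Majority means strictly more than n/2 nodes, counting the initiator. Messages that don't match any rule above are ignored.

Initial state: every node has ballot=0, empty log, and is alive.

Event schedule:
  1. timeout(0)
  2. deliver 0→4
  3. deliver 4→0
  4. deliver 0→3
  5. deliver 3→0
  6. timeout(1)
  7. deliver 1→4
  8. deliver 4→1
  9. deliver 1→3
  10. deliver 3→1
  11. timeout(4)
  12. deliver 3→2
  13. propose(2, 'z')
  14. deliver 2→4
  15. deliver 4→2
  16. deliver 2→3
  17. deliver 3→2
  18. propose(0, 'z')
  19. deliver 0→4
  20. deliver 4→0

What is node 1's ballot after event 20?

6

step 1 timeout(0): 0={cand,b=5,log=-}
step 2 deliver 0→4: 4={foll,b=5,log=-}
step 3 deliver 4→0: —
step 4 deliver 0→3: 3={foll,b=5,log=-}
step 5 deliver 3→0: 0={lead,b=5,log=-}
step 6 timeout(1): 1={cand,b=6,log=-}
step 7 deliver 1→4: 4={foll,b=6,log=-}
step 8 deliver 4→1: —
step 9 deliver 1→3: 3={foll,b=6,log=-}
step 10 deliver 3→1: 1={lead,b=6,log=-}
step 11 timeout(4): 4={cand,b=14,log=-}
step 12 deliver 3→2: —
step 13 propose(2,'z'): —
step 14 deliver 2→4: —
step 15 deliver 4→2: 2={foll,b=14,log=-}
step 16 deliver 2→3: —
step 17 deliver 3→2: —
step 18 propose(0,'z'): —
step 19 deliver 0→4: —
step 20 deliver 4→0: 0={foll,b=14,log=-}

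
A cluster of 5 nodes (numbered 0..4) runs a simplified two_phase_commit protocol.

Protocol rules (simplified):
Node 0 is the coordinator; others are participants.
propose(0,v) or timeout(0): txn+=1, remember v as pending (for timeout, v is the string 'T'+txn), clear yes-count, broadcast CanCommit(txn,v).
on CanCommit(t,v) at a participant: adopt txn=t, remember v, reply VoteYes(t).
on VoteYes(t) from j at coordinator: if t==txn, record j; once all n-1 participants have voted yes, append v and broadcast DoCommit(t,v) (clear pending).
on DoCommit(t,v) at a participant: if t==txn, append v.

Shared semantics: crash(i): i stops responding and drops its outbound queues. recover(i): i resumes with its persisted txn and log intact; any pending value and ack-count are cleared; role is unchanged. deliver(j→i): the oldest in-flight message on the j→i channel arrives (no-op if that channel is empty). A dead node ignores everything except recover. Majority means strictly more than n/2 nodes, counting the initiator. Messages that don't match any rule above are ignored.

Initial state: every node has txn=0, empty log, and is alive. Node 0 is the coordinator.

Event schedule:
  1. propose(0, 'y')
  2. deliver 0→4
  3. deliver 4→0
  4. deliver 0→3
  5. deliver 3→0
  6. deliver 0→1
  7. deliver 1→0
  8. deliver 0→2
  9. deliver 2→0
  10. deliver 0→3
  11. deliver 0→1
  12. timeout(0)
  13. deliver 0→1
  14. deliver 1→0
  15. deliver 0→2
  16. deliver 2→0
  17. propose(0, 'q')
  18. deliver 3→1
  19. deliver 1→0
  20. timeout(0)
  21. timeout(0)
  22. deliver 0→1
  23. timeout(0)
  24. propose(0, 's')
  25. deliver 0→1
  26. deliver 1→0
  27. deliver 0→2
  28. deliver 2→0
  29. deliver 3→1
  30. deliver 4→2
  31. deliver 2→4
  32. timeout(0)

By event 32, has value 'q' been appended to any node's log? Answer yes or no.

step 1 propose(0,'y'): 0={coor,t=1,log=-}
step 2 deliver 0→4: 4={part,t=1,log=-}
step 3 deliver 4→0: —
step 4 deliver 0→3: 3={part,t=1,log=-}
step 5 deliver 3→0: —
step 6 deliver 0→1: 1={part,t=1,log=-}
step 7 deliver 1→0: —
step 8 deliver 0→2: 2={part,t=1,log=-}
step 9 deliver 2→0: 0={coor,t=1,log=y}
step 10 deliver 0→3: 3={part,t=1,log=y}
step 11 deliver 0→1: 1={part,t=1,log=y}
step 12 timeout(0): 0={coor,t=2,log=y}
step 13 deliver 0→1: 1={part,t=2,log=y}
step 14 deliver 1→0: —
step 15 deliver 0→2: 2={part,t=1,log=y}
step 16 deliver 2→0: —
step 17 propose(0,'q'): 0={coor,t=3,log=y}
step 18 deliver 3→1: —
step 19 deliver 1→0: —
step 20 timeout(0): 0={coor,t=4,log=y}
step 21 timeout(0): 0={coor,t=5,log=y}
step 22 deliver 0→1: 1={part,t=3,log=y}
step 23 timeout(0): 0={coor,t=6,log=y}
step 24 propose(0,'s'): 0={coor,t=7,log=y}
step 25 deliver 0→1: 1={part,t=4,log=y}
step 26 deliver 1→0: —
step 27 deliver 0→2: 2={part,t=2,log=y}
step 28 deliver 2→0: —
step 29 deliver 3→1: —
step 30 deliver 4→2: —
step 31 deliver 2→4: —
step 32 timeout(0): 0={coor,t=8,log=y}

no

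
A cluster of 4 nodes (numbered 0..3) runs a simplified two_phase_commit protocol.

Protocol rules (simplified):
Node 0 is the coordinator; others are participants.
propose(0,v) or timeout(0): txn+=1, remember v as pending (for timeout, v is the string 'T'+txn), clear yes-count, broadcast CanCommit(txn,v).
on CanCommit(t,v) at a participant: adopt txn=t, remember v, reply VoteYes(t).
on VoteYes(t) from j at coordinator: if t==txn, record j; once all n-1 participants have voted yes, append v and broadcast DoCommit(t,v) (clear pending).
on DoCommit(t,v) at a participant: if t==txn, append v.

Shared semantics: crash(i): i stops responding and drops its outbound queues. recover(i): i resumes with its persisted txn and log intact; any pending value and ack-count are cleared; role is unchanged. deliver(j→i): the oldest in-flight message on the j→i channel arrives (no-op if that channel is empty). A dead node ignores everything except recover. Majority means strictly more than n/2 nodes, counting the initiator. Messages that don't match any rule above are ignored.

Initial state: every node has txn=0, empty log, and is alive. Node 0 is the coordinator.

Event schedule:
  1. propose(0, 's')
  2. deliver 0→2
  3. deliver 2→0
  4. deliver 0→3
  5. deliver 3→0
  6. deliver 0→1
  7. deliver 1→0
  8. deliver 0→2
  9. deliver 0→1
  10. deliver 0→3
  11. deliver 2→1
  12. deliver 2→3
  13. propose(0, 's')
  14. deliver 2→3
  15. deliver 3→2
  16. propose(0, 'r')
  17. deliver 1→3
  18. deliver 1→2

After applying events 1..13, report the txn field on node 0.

2

[1] propose(0,'s') → N0(coor t1 [-])
[2] deliver 0→2 → N2(part t1 [-])
[3] deliver 2→0 → ∅
[4] deliver 0→3 → N3(part t1 [-])
[5] deliver 3→0 → ∅
[6] deliver 0→1 → N1(part t1 [-])
[7] deliver 1→0 → N0(coor t1 [s])
[8] deliver 0→2 → N2(part t1 [s])
[9] deliver 0→1 → N1(part t1 [s])
[10] deliver 0→3 → N3(part t1 [s])
[11] deliver 2→1 → ∅
[12] deliver 2→3 → ∅
[13] propose(0,'s') → N0(coor t2 [s])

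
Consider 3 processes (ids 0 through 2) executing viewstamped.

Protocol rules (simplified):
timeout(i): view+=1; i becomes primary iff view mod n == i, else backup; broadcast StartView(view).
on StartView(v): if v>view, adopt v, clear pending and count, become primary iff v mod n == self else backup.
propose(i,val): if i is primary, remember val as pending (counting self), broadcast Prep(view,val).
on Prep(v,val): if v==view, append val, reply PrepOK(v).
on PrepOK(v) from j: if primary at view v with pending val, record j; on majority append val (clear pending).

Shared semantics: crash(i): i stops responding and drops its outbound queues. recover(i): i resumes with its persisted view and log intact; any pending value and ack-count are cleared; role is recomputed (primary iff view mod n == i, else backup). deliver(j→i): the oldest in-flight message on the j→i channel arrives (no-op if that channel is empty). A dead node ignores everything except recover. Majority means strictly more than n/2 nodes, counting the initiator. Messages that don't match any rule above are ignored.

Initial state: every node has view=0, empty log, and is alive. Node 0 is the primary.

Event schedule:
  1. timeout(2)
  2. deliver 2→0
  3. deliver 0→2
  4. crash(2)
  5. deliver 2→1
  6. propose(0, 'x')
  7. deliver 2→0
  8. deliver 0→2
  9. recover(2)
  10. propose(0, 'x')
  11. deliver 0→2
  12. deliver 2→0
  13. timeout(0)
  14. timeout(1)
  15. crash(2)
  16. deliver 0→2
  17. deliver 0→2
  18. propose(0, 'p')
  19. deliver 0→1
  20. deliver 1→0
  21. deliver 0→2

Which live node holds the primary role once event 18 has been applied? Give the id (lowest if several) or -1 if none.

1

1. timeout(2):  <2:back v1 ->
2. deliver 2→0:  <0:back v1 ->
3. deliver 0→2:  nop
4. crash(2):  <2:✗back v1 ->
5. deliver 2→1:  nop
6. propose(0,'x'):  nop
7. deliver 2→0:  nop
8. deliver 0→2:  nop
9. recover(2):  <2:back v1 ->
10. propose(0,'x'):  nop
11. deliver 0→2:  nop
12. deliver 2→0:  nop
13. timeout(0):  <0:back v2 ->
14. timeout(1):  <1:prim v1 ->
15. crash(2):  <2:✗back v1 ->
16. deliver 0→2:  nop
17. deliver 0→2:  nop
18. propose(0,'p'):  nop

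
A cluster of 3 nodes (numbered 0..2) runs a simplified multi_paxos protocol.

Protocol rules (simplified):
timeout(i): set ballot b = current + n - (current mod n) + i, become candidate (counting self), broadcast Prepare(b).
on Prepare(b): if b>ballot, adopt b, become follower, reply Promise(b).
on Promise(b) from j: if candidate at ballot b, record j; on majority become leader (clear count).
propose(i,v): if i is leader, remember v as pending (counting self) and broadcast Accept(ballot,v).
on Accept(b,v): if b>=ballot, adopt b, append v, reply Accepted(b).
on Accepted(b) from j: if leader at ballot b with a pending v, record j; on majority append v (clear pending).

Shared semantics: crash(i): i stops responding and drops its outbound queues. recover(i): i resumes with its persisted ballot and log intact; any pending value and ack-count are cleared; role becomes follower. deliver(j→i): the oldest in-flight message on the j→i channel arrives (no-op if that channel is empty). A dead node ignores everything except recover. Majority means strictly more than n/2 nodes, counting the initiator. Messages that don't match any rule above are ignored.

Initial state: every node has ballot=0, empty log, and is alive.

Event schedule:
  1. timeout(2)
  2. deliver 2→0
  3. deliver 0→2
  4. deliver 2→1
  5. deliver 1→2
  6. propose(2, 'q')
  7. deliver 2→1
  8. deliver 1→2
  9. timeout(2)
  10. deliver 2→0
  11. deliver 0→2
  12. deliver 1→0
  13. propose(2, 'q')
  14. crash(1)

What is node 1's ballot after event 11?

1. timeout(2):  <2:cand b5 ->
2. deliver 2→0:  <0:foll b5 ->
3. deliver 0→2:  <2:lead b5 ->
4. deliver 2→1:  <1:foll b5 ->
5. deliver 1→2:  nop
6. propose(2,'q'):  nop
7. deliver 2→1:  <1:foll b5 q>
8. deliver 1→2:  <2:lead b5 q>
9. timeout(2):  <2:cand b8 q>
10. deliver 2→0:  <0:foll b5 q>
11. deliver 0→2:  nop

5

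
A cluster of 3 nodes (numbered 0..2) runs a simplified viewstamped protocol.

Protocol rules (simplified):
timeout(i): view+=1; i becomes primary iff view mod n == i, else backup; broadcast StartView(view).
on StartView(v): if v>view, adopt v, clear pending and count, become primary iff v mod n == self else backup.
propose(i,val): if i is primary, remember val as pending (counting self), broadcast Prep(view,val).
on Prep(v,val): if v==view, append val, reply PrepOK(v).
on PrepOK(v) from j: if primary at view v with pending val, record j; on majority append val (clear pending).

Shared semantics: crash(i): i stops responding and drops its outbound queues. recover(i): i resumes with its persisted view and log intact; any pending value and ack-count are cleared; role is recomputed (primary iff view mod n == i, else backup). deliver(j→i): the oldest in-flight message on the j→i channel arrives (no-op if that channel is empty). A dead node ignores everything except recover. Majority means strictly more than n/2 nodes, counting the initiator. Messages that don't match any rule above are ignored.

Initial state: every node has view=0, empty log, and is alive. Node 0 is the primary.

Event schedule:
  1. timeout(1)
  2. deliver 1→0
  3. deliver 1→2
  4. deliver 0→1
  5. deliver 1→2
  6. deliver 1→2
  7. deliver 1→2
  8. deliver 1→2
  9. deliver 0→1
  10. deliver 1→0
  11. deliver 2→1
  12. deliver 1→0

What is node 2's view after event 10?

1

e1 timeout(1): 1[prim,v=1,-]
e2 deliver 1→0: 0[back,v=1,-]
e3 deliver 1→2: 2[back,v=1,-]
e4 deliver 0→1: ·
e5 deliver 1→2: ·
e6 deliver 1→2: ·
e7 deliver 1→2: ·
e8 deliver 1→2: ·
e9 deliver 0→1: ·
e10 deliver 1→0: ·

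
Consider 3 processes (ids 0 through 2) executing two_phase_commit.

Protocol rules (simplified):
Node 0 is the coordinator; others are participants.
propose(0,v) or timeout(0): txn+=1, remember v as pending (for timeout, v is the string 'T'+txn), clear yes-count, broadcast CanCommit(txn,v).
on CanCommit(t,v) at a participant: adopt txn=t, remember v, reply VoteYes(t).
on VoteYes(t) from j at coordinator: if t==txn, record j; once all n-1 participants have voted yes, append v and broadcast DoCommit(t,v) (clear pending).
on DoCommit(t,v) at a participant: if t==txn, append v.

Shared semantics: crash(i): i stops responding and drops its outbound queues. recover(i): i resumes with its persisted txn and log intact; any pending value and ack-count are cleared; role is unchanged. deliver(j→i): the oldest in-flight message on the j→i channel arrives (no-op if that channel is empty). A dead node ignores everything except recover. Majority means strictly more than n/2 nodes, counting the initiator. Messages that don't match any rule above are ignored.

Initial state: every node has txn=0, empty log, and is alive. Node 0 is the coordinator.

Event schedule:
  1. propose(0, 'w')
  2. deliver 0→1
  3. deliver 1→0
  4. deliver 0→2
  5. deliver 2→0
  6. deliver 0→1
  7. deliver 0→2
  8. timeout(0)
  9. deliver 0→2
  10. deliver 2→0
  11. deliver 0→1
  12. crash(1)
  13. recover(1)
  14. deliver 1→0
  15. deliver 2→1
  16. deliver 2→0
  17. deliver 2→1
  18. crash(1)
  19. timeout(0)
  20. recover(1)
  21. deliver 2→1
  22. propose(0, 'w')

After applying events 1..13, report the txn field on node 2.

2

1. propose(0,'w'):  <0:coor t1 ->
2. deliver 0→1:  <1:part t1 ->
3. deliver 1→0:  nop
4. deliver 0→2:  <2:part t1 ->
5. deliver 2→0:  <0:coor t1 w>
6. deliver 0→1:  <1:part t1 w>
7. deliver 0→2:  <2:part t1 w>
8. timeout(0):  <0:coor t2 w>
9. deliver 0→2:  <2:part t2 w>
10. deliver 2→0:  nop
11. deliver 0→1:  <1:part t2 w>
12. crash(1):  <1:✗part t2 w>
13. recover(1):  <1:part t2 w>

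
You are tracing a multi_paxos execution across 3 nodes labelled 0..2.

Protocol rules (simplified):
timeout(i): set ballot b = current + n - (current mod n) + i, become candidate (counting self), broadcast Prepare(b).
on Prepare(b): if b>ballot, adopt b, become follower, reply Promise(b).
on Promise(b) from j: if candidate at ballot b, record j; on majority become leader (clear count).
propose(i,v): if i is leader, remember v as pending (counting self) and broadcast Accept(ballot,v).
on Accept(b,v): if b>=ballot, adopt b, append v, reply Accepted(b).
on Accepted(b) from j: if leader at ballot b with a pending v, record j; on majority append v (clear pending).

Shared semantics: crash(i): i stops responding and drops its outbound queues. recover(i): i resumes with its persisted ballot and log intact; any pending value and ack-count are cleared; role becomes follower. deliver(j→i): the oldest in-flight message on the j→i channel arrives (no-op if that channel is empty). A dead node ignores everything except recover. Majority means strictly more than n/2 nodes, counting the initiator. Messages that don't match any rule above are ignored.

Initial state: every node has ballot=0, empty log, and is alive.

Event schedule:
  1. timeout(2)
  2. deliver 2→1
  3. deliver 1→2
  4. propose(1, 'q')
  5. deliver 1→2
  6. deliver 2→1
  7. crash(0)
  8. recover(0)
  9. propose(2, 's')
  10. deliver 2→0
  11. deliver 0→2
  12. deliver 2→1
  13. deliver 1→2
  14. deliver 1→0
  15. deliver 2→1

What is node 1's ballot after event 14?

5

step 1 timeout(2): 2={cand,b=5,log=-}
step 2 deliver 2→1: 1={foll,b=5,log=-}
step 3 deliver 1→2: 2={lead,b=5,log=-}
step 4 propose(1,'q'): —
step 5 deliver 1→2: —
step 6 deliver 2→1: —
step 7 crash(0): 0={✗foll,b=0,log=-}
step 8 recover(0): 0={foll,b=0,log=-}
step 9 propose(2,'s'): —
step 10 deliver 2→0: 0={foll,b=5,log=-}
step 11 deliver 0→2: —
step 12 deliver 2→1: 1={foll,b=5,log=s}
step 13 deliver 1→2: 2={lead,b=5,log=s}
step 14 deliver 1→0: —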